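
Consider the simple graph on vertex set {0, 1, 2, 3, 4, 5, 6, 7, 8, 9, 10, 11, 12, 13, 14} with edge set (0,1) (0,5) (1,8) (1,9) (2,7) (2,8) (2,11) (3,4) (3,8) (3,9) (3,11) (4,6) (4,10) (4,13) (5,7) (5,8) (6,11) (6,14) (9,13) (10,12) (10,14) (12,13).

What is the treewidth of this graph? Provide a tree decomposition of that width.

Each bag holds 4 vertices, so the decomposition has width 3, which upper-bounds the treewidth. For the lower bound: the 4 vertex sets {0,5,7}, {2}, {8}, {1,3,9,11} are disjoint, each induces a connected subgraph, and every pair is joined by at least one edge of G. Contracting each set to a single vertex therefore yields K_{4} as a minor, and since treewidth is minor-monotone, tw(G) ≥ tw(K_{4}) = 3. The upper and lower bounds meet at 3, so that is the treewidth.

Treewidth 3.
Bags: B1 = {0, 2, 5, 7}  B2 = {0, 2, 5, 8}  B3 = {0, 1, 2, 8}  B4 = {1, 2, 8, 11}  B5 = {1, 3, 8, 11}  B6 = {1, 3, 9, 11}  B7 = {3, 6, 9, 11}  B8 = {3, 4, 6, 9}  B9 = {4, 6, 9, 13}  B10 = {4, 6, 13, 14}  B11 = {4, 10, 13, 14}  B12 = {10, 12, 13, 14}
Tree: B1–B2, B2–B3, B3–B4, B4–B5, B5–B6, B6–B7, B7–B8, B8–B9, B9–B10, B10–B11, B11–B12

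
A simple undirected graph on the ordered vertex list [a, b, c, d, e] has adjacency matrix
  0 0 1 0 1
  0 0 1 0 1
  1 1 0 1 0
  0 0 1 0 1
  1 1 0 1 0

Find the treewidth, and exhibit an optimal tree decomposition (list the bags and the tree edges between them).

Treewidth 2.
One optimal decomposition is:
Bags: B1 = {a, c, e}  B2 = {b, c, e}  B3 = {c, d, e}
Tree: B1–B2, B2–B3

Every bag has size at most 3, so the width is 3 − 1 = 2 and tw(G) ≤ 2. For the lower bound, G contains the cycle a–c–b–e–a, so G is not a forest; only forests have treewidth ≤ 1, hence tw(G) ≥ 2. Combining the bounds, tw(G) = 2.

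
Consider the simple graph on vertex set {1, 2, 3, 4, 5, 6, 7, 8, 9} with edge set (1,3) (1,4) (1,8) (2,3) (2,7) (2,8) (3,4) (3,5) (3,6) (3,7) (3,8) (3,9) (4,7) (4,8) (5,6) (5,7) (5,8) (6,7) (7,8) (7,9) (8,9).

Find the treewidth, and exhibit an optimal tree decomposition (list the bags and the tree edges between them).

The largest bag has 4 vertices, giving width 3; this decomposition certifies tw(G) ≤ 3. For the lower bound, the 4 vertices {1, 3, 4, 8} are pairwise adjacent, and any tree decomposition puts a clique entirely inside one bag — forcing width ≥ 3. Combining the bounds, tw(G) = 3.

Treewidth 3.
Bags: B1 = {3, 7, 8, 9}  B2 = {3, 5, 7, 8}  B3 = {3, 4, 7, 8}  B4 = {3, 5, 6, 7}  B5 = {2, 3, 7, 8}  B6 = {1, 3, 4, 8}
Tree: B1–B2, B2–B3, B2–B4, B1–B5, B3–B6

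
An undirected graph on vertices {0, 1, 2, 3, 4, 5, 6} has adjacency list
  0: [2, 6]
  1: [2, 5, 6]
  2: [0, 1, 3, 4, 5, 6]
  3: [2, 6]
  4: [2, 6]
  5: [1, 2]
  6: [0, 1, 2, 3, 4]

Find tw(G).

2

A width-2 tree decomposition is:
Bags: B1 = {1, 2, 6}  B2 = {1, 2, 5}  B3 = {0, 2, 6}  B4 = {2, 3, 6}  B5 = {2, 4, 6}
Tree: B1–B2, B1–B3, B1–B4, B4–B5
Every bag has size at most 3, so the width is 3 − 1 = 2 and tw(G) ≤ 2. On the other hand G contains the 3-clique {1, 2, 5}. A clique must lie in a single bag of any decomposition, so no decomposition can have width below 2. Therefore the treewidth is 2.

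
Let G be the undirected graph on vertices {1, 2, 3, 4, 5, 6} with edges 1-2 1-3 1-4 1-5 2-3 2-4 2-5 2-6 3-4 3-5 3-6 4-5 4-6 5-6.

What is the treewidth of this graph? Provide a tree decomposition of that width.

Treewidth 4.
One such decomposition:
Bags: B1 = {2, 3, 4, 5, 6}  B2 = {1, 2, 3, 4, 5}
Tree: B1–B2

The largest bag has 5 vertices, giving width 4; this decomposition certifies tw(G) ≤ 4. On the other hand G contains the 5-clique {1, 2, 3, 4, 5}. A clique must lie in a single bag of any decomposition, so no decomposition can have width below 4. Therefore the treewidth is 4.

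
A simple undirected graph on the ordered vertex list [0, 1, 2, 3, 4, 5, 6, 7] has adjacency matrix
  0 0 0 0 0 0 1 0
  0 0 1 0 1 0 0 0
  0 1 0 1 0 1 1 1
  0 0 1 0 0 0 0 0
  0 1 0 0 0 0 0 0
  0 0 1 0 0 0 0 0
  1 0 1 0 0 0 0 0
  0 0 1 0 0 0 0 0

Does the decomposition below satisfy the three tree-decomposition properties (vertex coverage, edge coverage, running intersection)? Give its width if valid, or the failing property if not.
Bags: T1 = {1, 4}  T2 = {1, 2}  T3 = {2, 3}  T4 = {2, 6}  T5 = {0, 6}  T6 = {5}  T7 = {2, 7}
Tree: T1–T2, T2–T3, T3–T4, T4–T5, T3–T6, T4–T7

A tree decomposition must satisfy three properties: every vertex lies in some bag; for every edge, both endpoints lie together in some bag; and for every vertex, the bags containing it form a connected subtree. Here edge (2,5) lies in no bag, so the decomposition is invalid.

No — edge (2,5) lies in no bag.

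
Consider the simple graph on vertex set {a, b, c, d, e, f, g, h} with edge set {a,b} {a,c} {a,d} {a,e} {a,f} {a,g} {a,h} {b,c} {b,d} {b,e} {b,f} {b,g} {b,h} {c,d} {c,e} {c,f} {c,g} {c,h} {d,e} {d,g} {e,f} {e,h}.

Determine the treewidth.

4

A width-4 tree decomposition is:
Bags: B1 = {a, b, c, d, e}  B2 = {a, b, c, e, f}  B3 = {a, b, c, d, g}  B4 = {a, b, c, e, h}
Tree: B1–B2, B1–B3, B2–B4
Each bag holds 5 vertices, so the decomposition has width 4, which upper-bounds the treewidth. On the other hand G contains the 5-clique {a, b, c, d, g}. A clique must lie in a single bag of any decomposition, so no decomposition can have width below 4. The upper and lower bounds meet at 4, so that is the treewidth.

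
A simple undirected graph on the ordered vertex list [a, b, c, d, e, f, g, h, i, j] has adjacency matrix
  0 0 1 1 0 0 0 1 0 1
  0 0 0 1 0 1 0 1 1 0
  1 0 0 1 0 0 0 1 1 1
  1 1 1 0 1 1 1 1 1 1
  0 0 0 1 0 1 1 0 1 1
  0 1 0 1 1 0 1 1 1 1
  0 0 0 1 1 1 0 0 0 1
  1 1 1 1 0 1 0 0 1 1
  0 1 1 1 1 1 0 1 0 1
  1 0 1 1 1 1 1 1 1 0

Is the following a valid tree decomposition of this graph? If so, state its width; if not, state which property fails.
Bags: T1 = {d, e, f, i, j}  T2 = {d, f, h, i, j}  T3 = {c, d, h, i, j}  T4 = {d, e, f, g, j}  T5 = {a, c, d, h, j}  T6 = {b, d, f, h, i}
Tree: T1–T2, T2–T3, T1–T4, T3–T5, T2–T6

Every vertex of G appears in some bag (union = {a, b, c, d, e, f, g, h, i, j}); every edge is covered by a bag; and for each vertex v the set of bags containing v is connected in the bag tree. The decomposition is therefore valid. The largest bag has 5 vertices, so the width is 4.

Yes; width 4.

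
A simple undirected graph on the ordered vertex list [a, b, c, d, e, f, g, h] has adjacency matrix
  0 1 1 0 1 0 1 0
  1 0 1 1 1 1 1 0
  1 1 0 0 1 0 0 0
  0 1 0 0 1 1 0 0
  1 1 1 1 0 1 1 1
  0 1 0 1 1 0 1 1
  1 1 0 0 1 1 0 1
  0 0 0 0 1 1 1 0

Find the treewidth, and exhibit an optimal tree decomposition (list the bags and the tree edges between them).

Each bag holds 4 vertices, so the decomposition has width 3, which upper-bounds the treewidth. Conversely, {e, f, g, h} is a clique of size 4, and the vertices of any clique must share a bag in every tree decomposition; so some bag has ≥ 4 vertices and tw(G) ≥ 3. Therefore the treewidth is 3.

Treewidth 3.
One such decomposition:
Bags: B1 = {b, e, f, g}  B2 = {a, b, e, g}  B3 = {b, d, e, f}  B4 = {e, f, g, h}  B5 = {a, b, c, e}
Tree: B1–B2, B1–B3, B1–B4, B2–B5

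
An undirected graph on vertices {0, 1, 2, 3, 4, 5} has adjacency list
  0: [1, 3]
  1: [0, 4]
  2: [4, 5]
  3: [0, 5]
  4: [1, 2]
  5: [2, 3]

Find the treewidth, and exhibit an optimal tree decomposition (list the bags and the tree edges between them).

Treewidth 2.
Bags: B1 = {0, 1, 3}  B2 = {1, 3, 5}  B3 = {1, 2, 5}  B4 = {1, 2, 4}
Tree: B1–B2, B2–B3, B3–B4

Each bag holds 3 vertices, so the decomposition has width 2, which upper-bounds the treewidth. The edges 1–0–3–5–2–4–1 form a cycle, so G is not a tree and its treewidth is at least 2. Therefore the treewidth is 2.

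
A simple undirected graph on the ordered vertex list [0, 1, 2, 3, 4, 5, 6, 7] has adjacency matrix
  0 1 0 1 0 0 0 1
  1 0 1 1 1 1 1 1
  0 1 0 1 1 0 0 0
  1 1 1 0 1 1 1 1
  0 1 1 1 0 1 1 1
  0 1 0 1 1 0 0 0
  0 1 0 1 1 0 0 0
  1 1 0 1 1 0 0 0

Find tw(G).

A width-3 tree decomposition is:
Bags: B1 = {1, 3, 4, 7}  B2 = {1, 2, 3, 4}  B3 = {1, 3, 4, 5}  B4 = {1, 3, 4, 6}  B5 = {0, 1, 3, 7}
Tree: B1–B2, B1–B3, B1–B4, B1–B5
Every bag has size at most 4, so the width is 4 − 1 = 3 and tw(G) ≤ 3. Conversely, {0, 1, 3, 7} is a clique of size 4, and the vertices of any clique must share a bag in every tree decomposition; so some bag has ≥ 4 vertices and tw(G) ≥ 3. The upper and lower bounds meet at 3, so that is the treewidth.

3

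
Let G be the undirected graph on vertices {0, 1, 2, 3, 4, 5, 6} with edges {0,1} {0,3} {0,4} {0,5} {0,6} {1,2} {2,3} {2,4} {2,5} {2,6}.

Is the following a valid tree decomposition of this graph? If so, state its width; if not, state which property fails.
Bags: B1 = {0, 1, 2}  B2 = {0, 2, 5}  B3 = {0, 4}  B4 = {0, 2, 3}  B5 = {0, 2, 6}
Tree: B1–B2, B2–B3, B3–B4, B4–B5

A tree decomposition must satisfy three properties: every vertex lies in some bag; for every edge, both endpoints lie together in some bag; and for every vertex, the bags containing it form a connected subtree. Here edge (2,4) lies in no bag, so the decomposition is invalid.

No — edge (2,4) lies in no bag.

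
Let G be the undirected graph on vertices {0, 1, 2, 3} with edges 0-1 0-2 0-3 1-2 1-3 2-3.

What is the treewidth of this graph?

A width-3 tree decomposition is:
Bags: B1 = {0, 1, 2, 3}
Tree: (single bag)
With just one bag of size 4, the width is 4 − 1 = 3, so tw(G) ≤ 3. Conversely, {0, 1, 2, 3} is a clique of size 4, and the vertices of any clique must share a bag in every tree decomposition; so some bag has ≥ 4 vertices and tw(G) ≥ 3. Hence tw(G) = 3 exactly.

3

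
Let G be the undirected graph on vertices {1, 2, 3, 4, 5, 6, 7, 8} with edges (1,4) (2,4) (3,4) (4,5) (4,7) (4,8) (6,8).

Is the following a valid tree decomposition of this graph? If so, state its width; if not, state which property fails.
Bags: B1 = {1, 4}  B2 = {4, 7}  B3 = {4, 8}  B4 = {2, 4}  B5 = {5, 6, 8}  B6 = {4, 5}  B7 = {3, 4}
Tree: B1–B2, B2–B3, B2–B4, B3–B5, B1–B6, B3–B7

A tree decomposition must satisfy three properties: every vertex lies in some bag; for every edge, both endpoints lie together in some bag; and for every vertex, the bags containing it form a connected subtree. Here bags containing vertex 5 are not connected in the tree, so the decomposition is invalid.

No — bags containing vertex 5 are not connected in the tree.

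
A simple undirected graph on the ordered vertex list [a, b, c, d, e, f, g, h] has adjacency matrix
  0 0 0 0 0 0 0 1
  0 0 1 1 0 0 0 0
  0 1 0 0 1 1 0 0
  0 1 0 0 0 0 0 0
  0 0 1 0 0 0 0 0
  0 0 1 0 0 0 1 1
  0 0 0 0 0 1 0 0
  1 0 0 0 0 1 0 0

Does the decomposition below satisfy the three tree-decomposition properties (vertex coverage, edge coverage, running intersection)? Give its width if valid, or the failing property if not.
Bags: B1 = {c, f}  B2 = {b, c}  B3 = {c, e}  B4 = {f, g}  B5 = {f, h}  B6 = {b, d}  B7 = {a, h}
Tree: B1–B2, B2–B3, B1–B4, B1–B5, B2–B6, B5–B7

Checking the three conditions: (i) the bags cover all of {a, b, c, d, e, f, g, h}; (ii) for each edge, some bag contains both endpoints; (iii) the bags containing any fixed vertex form a subtree. All hold, so the decomposition is valid with width 2 − 1 = 1.

Yes; width 1.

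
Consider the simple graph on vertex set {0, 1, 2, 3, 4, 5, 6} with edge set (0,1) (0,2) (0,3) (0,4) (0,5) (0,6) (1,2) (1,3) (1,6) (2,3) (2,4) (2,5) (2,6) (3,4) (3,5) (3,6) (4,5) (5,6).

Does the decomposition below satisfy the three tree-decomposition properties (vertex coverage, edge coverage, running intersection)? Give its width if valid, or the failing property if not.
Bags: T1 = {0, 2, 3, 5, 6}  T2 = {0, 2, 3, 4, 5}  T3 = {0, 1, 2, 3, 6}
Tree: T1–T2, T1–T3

Yes; width 4.

Vertex coverage: the bags together contain {0, 1, 2, 3, 4, 5, 6}, the full vertex set. Edge coverage: each edge of G has both endpoints in at least one bag. Running intersection: for every vertex, the bags containing it form a connected subtree. All three properties hold, so this is a valid tree decomposition of width max|bag| − 1 = 4, and hence tw(G) ≤ 4.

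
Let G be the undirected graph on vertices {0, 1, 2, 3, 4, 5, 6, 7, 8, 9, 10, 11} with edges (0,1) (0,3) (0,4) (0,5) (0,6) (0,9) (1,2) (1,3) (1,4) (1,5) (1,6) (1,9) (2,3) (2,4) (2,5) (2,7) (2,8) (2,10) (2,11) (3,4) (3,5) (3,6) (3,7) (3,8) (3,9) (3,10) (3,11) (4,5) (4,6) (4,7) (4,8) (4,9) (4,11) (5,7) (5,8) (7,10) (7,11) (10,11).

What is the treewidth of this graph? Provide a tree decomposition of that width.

Each bag holds 5 vertices, so the decomposition has width 4, which upper-bounds the treewidth. For the lower bound, the 5 vertices {2, 3, 7, 10, 11} are pairwise adjacent, and any tree decomposition puts a clique entirely inside one bag — forcing width ≥ 4. Combining the bounds, tw(G) = 4.

Treewidth 4.
One optimal decomposition is:
Bags: B1 = {0, 1, 3, 4, 5}  B2 = {1, 2, 3, 4, 5}  B3 = {2, 3, 4, 5, 7}  B4 = {2, 3, 4, 7, 11}  B5 = {2, 3, 7, 10, 11}  B6 = {0, 1, 3, 4, 6}  B7 = {0, 1, 3, 4, 9}  B8 = {2, 3, 4, 5, 8}
Tree: B1–B2, B2–B3, B3–B4, B4–B5, B1–B6, B1–B7, B2–B8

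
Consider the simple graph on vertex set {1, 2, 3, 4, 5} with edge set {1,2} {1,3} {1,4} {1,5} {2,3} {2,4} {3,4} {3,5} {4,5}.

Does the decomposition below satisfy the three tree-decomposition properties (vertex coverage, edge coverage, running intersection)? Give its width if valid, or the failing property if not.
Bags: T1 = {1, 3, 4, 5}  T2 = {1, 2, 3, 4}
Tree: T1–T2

Every vertex of G appears in some bag (union = {1, 2, 3, 4, 5}); every edge is covered by a bag; and for each vertex v the set of bags containing v is connected in the bag tree. The decomposition is therefore valid. The largest bag has 4 vertices, so the width is 3.

Yes; width 3.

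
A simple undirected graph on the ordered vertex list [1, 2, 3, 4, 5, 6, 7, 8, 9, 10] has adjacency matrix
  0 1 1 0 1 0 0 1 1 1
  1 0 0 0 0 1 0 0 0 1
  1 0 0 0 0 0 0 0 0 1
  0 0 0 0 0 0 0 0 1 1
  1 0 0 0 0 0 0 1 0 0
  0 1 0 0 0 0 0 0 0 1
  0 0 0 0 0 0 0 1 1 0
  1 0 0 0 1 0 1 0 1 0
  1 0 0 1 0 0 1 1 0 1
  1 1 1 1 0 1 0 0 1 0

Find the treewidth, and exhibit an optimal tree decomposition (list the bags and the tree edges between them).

Treewidth 2.
One such decomposition:
Bags: B1 = {1, 2, 10}  B2 = {1, 9, 10}  B3 = {1, 8, 9}  B4 = {7, 8, 9}  B5 = {1, 3, 10}  B6 = {1, 5, 8}  B7 = {2, 6, 10}  B8 = {4, 9, 10}
Tree: B1–B2, B2–B3, B3–B4, B1–B5, B3–B6, B1–B7, B2–B8

Every bag has size at most 3, so the width is 3 − 1 = 2 and tw(G) ≤ 2. On the other hand G contains the 3-clique {1, 8, 9}. A clique must lie in a single bag of any decomposition, so no decomposition can have width below 2. Hence tw(G) = 2 exactly.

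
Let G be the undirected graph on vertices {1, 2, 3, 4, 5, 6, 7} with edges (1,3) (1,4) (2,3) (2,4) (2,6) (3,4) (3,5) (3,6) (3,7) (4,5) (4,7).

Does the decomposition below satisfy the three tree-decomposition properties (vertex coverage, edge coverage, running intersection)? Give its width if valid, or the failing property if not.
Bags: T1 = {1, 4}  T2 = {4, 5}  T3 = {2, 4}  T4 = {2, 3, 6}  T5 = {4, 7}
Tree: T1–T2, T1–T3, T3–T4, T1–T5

A tree decomposition must satisfy three properties: every vertex lies in some bag; for every edge, both endpoints lie together in some bag; and for every vertex, the bags containing it form a connected subtree. Here edge (3,1) lies in no bag, so the decomposition is invalid.

No — edge (3,1) lies in no bag.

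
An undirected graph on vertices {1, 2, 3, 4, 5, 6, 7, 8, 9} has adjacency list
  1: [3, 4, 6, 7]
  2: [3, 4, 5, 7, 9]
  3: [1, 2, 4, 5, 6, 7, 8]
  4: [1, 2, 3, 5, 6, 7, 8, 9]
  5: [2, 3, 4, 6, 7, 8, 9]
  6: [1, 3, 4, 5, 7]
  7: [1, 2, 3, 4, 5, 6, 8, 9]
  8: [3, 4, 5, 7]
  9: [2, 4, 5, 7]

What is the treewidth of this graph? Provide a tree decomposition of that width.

Treewidth 4.
One such decomposition:
Bags: B1 = {3, 4, 5, 7, 8}  B2 = {2, 3, 4, 5, 7}  B3 = {3, 4, 5, 6, 7}  B4 = {2, 4, 5, 7, 9}  B5 = {1, 3, 4, 6, 7}
Tree: B1–B2, B1–B3, B2–B4, B3–B5

Each bag holds 5 vertices, so the decomposition has width 4, which upper-bounds the treewidth. On the other hand G contains the 5-clique {2, 4, 5, 7, 9}. A clique must lie in a single bag of any decomposition, so no decomposition can have width below 4. The upper and lower bounds meet at 4, so that is the treewidth.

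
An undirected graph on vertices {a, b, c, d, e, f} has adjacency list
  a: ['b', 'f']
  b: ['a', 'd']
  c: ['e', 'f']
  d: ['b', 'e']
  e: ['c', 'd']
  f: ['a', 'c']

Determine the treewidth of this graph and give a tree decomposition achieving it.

The largest bag has 3 vertices, giving width 2; this decomposition certifies tw(G) ≤ 2. Since d–e–c–f–a–b–d is a cycle in G, G is not acyclic. Forests are exactly the graphs of treewidth ≤ 1, so tw(G) ≥ 2. Therefore the treewidth is 2.

Treewidth 2.
One optimal decomposition is:
Bags: B1 = {c, d, e}  B2 = {c, d, f}  B3 = {a, d, f}  B4 = {a, b, d}
Tree: B1–B2, B2–B3, B3–B4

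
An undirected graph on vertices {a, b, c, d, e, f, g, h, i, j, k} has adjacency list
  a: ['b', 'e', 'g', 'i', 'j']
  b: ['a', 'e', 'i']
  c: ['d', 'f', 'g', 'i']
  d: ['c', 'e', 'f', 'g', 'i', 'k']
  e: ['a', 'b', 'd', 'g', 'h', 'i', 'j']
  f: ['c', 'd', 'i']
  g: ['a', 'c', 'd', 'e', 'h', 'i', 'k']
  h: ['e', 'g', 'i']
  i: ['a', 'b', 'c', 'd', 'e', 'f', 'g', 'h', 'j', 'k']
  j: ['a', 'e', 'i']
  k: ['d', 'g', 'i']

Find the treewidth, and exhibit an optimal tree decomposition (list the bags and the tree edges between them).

The largest bag has 4 vertices, giving width 3; this decomposition certifies tw(G) ≤ 3. For the lower bound, the 4 vertices {d, e, g, i} are pairwise adjacent, and any tree decomposition puts a clique entirely inside one bag — forcing width ≥ 3. The upper and lower bounds meet at 3, so that is the treewidth.

Treewidth 3.
Bags: B1 = {a, e, g, i}  B2 = {a, b, e, i}  B3 = {e, g, h, i}  B4 = {d, e, g, i}  B5 = {c, d, g, i}  B6 = {a, e, i, j}  B7 = {c, d, f, i}  B8 = {d, g, i, k}
Tree: B1–B2, B1–B3, B1–B4, B4–B5, B1–B6, B5–B7, B5–B8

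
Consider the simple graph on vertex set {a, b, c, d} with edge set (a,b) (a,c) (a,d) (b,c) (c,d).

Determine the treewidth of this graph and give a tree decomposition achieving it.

Every bag has size at most 3, so the width is 3 − 1 = 2 and tw(G) ≤ 2. For the lower bound, the 3 vertices {a, c, d} are pairwise adjacent, and any tree decomposition puts a clique entirely inside one bag — forcing width ≥ 2. Combining the bounds, tw(G) = 2.

Treewidth 2.
One optimal decomposition is:
Bags: B1 = {a, b, c}  B2 = {a, c, d}
Tree: B1–B2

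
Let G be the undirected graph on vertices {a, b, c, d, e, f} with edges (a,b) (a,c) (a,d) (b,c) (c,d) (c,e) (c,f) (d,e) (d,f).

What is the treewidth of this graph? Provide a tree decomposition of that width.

Each bag holds 3 vertices, so the decomposition has width 2, which upper-bounds the treewidth. Conversely, {c, d, e} is a clique of size 3, and the vertices of any clique must share a bag in every tree decomposition; so some bag has ≥ 3 vertices and tw(G) ≥ 2. The upper and lower bounds meet at 2, so that is the treewidth.

Treewidth 2.
One such decomposition:
Bags: B1 = {a, c, d}  B2 = {c, d, e}  B3 = {c, d, f}  B4 = {a, b, c}
Tree: B1–B2, B1–B3, B1–B4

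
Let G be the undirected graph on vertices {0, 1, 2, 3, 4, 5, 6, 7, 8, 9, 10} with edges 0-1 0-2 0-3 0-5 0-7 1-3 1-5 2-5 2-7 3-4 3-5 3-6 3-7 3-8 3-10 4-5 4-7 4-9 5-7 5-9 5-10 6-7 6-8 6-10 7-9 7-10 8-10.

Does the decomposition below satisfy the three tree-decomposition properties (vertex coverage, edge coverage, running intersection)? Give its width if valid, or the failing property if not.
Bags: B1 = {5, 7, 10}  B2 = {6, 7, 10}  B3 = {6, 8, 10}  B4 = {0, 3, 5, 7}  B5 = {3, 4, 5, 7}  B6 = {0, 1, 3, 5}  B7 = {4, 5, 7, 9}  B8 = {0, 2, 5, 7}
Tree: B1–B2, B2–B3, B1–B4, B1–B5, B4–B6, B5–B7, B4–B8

A tree decomposition must satisfy three properties: every vertex lies in some bag; for every edge, both endpoints lie together in some bag; and for every vertex, the bags containing it form a connected subtree. Here edge (3,10) lies in no bag, so the decomposition is invalid.

No — edge (3,10) lies in no bag.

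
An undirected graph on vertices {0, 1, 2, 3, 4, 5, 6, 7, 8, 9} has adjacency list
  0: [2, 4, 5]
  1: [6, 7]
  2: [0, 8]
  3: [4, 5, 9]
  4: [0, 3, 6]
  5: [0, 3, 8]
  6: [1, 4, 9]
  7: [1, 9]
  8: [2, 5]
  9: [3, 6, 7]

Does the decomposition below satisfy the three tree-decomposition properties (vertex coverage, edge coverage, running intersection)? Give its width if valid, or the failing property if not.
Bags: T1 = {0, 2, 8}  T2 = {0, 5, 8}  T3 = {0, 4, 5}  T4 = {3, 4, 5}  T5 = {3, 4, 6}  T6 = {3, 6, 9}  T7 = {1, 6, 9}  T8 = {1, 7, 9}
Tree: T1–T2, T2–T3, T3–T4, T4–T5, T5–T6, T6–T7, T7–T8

Yes; width 2.

Vertex coverage: the bags together contain {0, 1, 2, 3, 4, 5, 6, 7, 8, 9}, the full vertex set. Edge coverage: each edge of G has both endpoints in at least one bag. Running intersection: for every vertex, the bags containing it form a connected subtree. All three properties hold, so this is a valid tree decomposition of width max|bag| − 1 = 2, and hence tw(G) ≤ 2.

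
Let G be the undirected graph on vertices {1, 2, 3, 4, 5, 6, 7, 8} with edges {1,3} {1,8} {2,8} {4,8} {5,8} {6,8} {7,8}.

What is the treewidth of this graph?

1

A width-1 tree decomposition is:
Bags: B1 = {1, 8}  B2 = {2, 8}  B3 = {5, 8}  B4 = {6, 8}  B5 = {4, 8}  B6 = {7, 8}  B7 = {1, 3}
Tree: B1–B2, B2–B3, B3–B4, B2–B5, B5–B6, B1–B7
The largest bag has 2 vertices, giving width 1; this decomposition certifies tw(G) ≤ 1. Any graph with an edge has treewidth ≥ 1, and G has the edge 1–8. Combining the bounds, tw(G) = 1.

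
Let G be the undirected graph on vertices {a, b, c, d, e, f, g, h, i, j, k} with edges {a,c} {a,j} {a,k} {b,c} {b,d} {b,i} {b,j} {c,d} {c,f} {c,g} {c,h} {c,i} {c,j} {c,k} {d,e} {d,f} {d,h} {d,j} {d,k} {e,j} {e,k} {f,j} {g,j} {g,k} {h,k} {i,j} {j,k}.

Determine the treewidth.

A width-3 tree decomposition is:
Bags: B1 = {c, d, j, k}  B2 = {a, c, j, k}  B3 = {b, c, d, j}  B4 = {c, d, f, j}  B5 = {d, e, j, k}  B6 = {c, g, j, k}  B7 = {b, c, i, j}  B8 = {c, d, h, k}
Tree: B1–B2, B1–B3, B1–B4, B1–B5, B2–B6, B3–B7, B1–B8
Every bag has size at most 4, so the width is 4 − 1 = 3 and tw(G) ≤ 3. Conversely, {d, e, j, k} is a clique of size 4, and the vertices of any clique must share a bag in every tree decomposition; so some bag has ≥ 4 vertices and tw(G) ≥ 3. Combining the bounds, tw(G) = 3.

3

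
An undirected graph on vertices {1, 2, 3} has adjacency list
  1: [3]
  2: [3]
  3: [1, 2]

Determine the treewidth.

1

A width-1 tree decomposition is:
Bags: B1 = {1, 3}  B2 = {2, 3}
Tree: B1–B2
The largest bag has 2 vertices, giving width 1; this decomposition certifies tw(G) ≤ 1. Since G has at least one edge (e.g. 1–3), it is not an edgeless graph, so tw(G) ≥ 1. Hence tw(G) = 1 exactly.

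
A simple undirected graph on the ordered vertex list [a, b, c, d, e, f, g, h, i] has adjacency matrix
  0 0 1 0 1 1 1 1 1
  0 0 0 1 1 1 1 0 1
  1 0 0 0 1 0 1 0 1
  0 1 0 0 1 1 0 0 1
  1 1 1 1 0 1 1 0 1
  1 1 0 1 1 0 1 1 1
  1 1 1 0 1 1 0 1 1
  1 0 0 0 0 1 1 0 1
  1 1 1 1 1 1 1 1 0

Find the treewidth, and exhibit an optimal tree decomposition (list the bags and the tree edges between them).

Treewidth 4.
One optimal decomposition is:
Bags: B1 = {b, e, f, g, i}  B2 = {a, e, f, g, i}  B3 = {b, d, e, f, i}  B4 = {a, f, g, h, i}  B5 = {a, c, e, g, i}
Tree: B1–B2, B1–B3, B2–B4, B2–B5

The largest bag has 5 vertices, giving width 4; this decomposition certifies tw(G) ≤ 4. For the lower bound, the 5 vertices {a, c, e, g, i} are pairwise adjacent, and any tree decomposition puts a clique entirely inside one bag — forcing width ≥ 4. Combining the bounds, tw(G) = 4.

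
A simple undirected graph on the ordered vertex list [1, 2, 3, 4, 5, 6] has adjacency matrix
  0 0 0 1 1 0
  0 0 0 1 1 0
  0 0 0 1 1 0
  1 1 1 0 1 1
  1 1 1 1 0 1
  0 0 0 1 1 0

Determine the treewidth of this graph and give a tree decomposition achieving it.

Treewidth 2.
One optimal decomposition is:
Bags: B1 = {4, 5, 6}  B2 = {3, 4, 5}  B3 = {2, 4, 5}  B4 = {1, 4, 5}
Tree: B1–B2, B1–B3, B2–B4

Each bag holds 3 vertices, so the decomposition has width 2, which upper-bounds the treewidth. On the other hand G contains the 3-clique {1, 4, 5}. A clique must lie in a single bag of any decomposition, so no decomposition can have width below 2. Hence tw(G) = 2 exactly.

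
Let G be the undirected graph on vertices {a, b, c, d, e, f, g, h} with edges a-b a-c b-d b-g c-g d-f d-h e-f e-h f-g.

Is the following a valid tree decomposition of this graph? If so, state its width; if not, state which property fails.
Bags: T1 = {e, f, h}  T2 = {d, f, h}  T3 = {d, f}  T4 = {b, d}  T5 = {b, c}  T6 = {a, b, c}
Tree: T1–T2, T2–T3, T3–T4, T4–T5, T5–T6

No — vertex g appears in no bag.

A tree decomposition must satisfy three properties: every vertex lies in some bag; for every edge, both endpoints lie together in some bag; and for every vertex, the bags containing it form a connected subtree. Here vertex g appears in no bag, so the decomposition is invalid.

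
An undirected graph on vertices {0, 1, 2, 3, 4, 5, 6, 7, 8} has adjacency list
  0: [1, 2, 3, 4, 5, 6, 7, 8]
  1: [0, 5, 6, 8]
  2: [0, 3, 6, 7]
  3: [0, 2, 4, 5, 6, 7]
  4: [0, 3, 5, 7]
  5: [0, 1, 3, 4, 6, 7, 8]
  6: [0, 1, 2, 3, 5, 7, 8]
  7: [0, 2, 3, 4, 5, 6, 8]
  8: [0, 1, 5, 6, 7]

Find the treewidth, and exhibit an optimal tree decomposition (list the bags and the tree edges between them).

The largest bag has 5 vertices, giving width 4; this decomposition certifies tw(G) ≤ 4. For the lower bound, the 5 vertices {0, 2, 3, 6, 7} are pairwise adjacent, and any tree decomposition puts a clique entirely inside one bag — forcing width ≥ 4. Combining the bounds, tw(G) = 4.

Treewidth 4.
One such decomposition:
Bags: B1 = {0, 3, 5, 6, 7}  B2 = {0, 5, 6, 7, 8}  B3 = {0, 2, 3, 6, 7}  B4 = {0, 1, 5, 6, 8}  B5 = {0, 3, 4, 5, 7}
Tree: B1–B2, B1–B3, B2–B4, B1–B5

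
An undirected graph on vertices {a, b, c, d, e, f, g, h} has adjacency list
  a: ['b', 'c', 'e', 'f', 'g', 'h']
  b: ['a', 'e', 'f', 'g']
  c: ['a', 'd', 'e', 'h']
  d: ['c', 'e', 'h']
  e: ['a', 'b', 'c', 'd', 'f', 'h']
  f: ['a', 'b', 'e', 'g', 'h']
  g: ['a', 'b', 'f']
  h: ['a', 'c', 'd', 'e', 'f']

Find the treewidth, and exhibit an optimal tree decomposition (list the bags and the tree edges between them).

Every bag has size at most 4, so the width is 4 − 1 = 3 and tw(G) ≤ 3. Conversely, {c, d, e, h} is a clique of size 4, and the vertices of any clique must share a bag in every tree decomposition; so some bag has ≥ 4 vertices and tw(G) ≥ 3. Therefore the treewidth is 3.

Treewidth 3.
Bags: B1 = {a, b, e, f}  B2 = {a, e, f, h}  B3 = {a, c, e, h}  B4 = {c, d, e, h}  B5 = {a, b, f, g}
Tree: B1–B2, B2–B3, B3–B4, B1–B5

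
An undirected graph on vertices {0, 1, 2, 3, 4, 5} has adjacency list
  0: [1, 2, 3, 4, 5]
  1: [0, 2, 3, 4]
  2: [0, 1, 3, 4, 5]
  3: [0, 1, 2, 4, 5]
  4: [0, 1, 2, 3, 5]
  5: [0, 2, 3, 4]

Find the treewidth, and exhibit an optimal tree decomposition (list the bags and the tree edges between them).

Treewidth 4.
One such decomposition:
Bags: B1 = {0, 1, 2, 3, 4}  B2 = {0, 2, 3, 4, 5}
Tree: B1–B2

Every bag has size at most 5, so the width is 5 − 1 = 4 and tw(G) ≤ 4. On the other hand G contains the 5-clique {0, 1, 2, 3, 4}. A clique must lie in a single bag of any decomposition, so no decomposition can have width below 4. Hence tw(G) = 4 exactly.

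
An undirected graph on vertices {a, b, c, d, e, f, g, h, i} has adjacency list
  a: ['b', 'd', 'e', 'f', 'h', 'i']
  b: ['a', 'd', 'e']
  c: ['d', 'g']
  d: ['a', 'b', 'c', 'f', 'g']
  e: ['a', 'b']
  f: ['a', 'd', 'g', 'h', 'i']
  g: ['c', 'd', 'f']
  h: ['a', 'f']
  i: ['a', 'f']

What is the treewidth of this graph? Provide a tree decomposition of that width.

The largest bag has 3 vertices, giving width 2; this decomposition certifies tw(G) ≤ 2. Conversely, {c, d, g} is a clique of size 3, and the vertices of any clique must share a bag in every tree decomposition; so some bag has ≥ 3 vertices and tw(G) ≥ 2. Hence tw(G) = 2 exactly.

Treewidth 2.
Bags: B1 = {a, b, d}  B2 = {a, d, f}  B3 = {d, f, g}  B4 = {a, f, h}  B5 = {c, d, g}  B6 = {a, b, e}  B7 = {a, f, i}
Tree: B1–B2, B2–B3, B2–B4, B3–B5, B1–B6, B4–B7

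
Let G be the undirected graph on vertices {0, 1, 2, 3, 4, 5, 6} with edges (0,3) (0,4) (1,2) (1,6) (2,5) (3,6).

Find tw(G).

1

A width-1 tree decomposition is:
Bags: B1 = {0, 4}  B2 = {0, 3}  B3 = {3, 6}  B4 = {1, 6}  B5 = {1, 2}  B6 = {2, 5}
Tree: B1–B2, B2–B3, B3–B4, B4–B5, B5–B6
The largest bag has 2 vertices, giving width 1; this decomposition certifies tw(G) ≤ 1. Since G has at least one edge (e.g. 4–0), it is not an edgeless graph, so tw(G) ≥ 1. Combining the bounds, tw(G) = 1.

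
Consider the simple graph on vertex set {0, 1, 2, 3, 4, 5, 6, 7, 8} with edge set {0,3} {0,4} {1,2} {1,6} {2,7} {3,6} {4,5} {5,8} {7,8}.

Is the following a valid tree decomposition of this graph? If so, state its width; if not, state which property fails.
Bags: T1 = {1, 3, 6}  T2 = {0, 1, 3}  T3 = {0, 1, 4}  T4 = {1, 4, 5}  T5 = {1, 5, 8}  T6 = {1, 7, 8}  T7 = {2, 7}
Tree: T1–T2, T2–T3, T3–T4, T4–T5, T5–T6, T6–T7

A tree decomposition must satisfy three properties: every vertex lies in some bag; for every edge, both endpoints lie together in some bag; and for every vertex, the bags containing it form a connected subtree. Here edge (1,2) lies in no bag, so the decomposition is invalid.

No — edge (1,2) lies in no bag.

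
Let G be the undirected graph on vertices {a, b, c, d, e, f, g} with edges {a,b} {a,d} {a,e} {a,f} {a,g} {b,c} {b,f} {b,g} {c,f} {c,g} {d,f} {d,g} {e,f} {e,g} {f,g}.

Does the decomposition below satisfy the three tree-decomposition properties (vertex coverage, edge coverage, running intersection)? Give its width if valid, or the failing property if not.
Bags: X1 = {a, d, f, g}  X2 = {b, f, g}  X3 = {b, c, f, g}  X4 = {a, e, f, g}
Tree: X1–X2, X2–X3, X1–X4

No — edge (a,b) lies in no bag.

A tree decomposition must satisfy three properties: every vertex lies in some bag; for every edge, both endpoints lie together in some bag; and for every vertex, the bags containing it form a connected subtree. Here edge (a,b) lies in no bag, so the decomposition is invalid.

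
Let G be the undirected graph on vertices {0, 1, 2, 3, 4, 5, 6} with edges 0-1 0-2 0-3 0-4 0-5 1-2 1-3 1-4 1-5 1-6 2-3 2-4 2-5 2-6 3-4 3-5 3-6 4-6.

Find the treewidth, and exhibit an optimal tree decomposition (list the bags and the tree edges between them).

Treewidth 4.
Bags: B1 = {0, 1, 2, 3, 5}  B2 = {0, 1, 2, 3, 4}  B3 = {1, 2, 3, 4, 6}
Tree: B1–B2, B2–B3

Each bag holds 5 vertices, so the decomposition has width 4, which upper-bounds the treewidth. On the other hand G contains the 5-clique {0, 1, 2, 3, 4}. A clique must lie in a single bag of any decomposition, so no decomposition can have width below 4. Therefore the treewidth is 4.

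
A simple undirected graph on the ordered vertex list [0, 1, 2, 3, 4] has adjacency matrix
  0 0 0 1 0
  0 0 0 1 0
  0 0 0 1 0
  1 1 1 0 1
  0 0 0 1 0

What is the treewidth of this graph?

1

A width-1 tree decomposition is:
Bags: B1 = {0, 3}  B2 = {1, 3}  B3 = {3, 4}  B4 = {2, 3}
Tree: B1–B2, B2–B3, B1–B4
Every bag has size at most 2, so the width is 2 − 1 = 1 and tw(G) ≤ 1. Any graph with an edge has treewidth ≥ 1, and G has the edge 3–0. Therefore the treewidth is 1.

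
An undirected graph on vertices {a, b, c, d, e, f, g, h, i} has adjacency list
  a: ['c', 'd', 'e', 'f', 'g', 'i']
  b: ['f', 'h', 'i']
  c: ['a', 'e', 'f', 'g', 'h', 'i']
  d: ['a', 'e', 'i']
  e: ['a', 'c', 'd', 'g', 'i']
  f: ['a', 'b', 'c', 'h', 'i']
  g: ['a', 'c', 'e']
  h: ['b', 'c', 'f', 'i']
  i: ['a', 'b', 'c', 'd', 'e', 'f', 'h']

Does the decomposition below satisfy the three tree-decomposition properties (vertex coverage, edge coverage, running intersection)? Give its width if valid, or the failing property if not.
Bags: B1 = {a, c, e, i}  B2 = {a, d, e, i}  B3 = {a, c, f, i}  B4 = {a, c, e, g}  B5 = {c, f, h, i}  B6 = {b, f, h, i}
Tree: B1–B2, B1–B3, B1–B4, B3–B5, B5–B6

Yes; width 3.

Vertex coverage: the bags together contain {a, b, c, d, e, f, g, h, i}, the full vertex set. Edge coverage: each edge of G has both endpoints in at least one bag. Running intersection: for every vertex, the bags containing it form a connected subtree. All three properties hold, so this is a valid tree decomposition of width max|bag| − 1 = 3, and hence tw(G) ≤ 3.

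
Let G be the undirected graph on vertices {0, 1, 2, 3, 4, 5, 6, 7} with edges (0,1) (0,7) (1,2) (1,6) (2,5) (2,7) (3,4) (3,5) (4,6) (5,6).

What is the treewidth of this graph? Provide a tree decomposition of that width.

Each bag holds 3 vertices, so the decomposition has width 2, which upper-bounds the treewidth. For the lower bound, G contains the cycle 3–4–6–5–3, so G is not a forest; only forests have treewidth ≤ 1, hence tw(G) ≥ 2. Therefore the treewidth is 2.

Treewidth 2.
One such decomposition:
Bags: B1 = {3, 4, 5}  B2 = {4, 5, 6}  B3 = {2, 5, 6}  B4 = {1, 2, 6}  B5 = {1, 2, 7}  B6 = {0, 1, 7}
Tree: B1–B2, B2–B3, B3–B4, B4–B5, B5–B6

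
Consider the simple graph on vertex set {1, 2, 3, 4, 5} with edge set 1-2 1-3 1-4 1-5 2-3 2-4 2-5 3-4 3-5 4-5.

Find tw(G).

4

A width-4 tree decomposition is:
Bags: B1 = {1, 2, 3, 4, 5}
Tree: (single bag)
With just one bag of size 5, the width is 5 − 1 = 4, so tw(G) ≤ 4. For the lower bound, the 5 vertices {1, 2, 3, 4, 5} are pairwise adjacent, and any tree decomposition puts a clique entirely inside one bag — forcing width ≥ 4. The upper and lower bounds meet at 4, so that is the treewidth.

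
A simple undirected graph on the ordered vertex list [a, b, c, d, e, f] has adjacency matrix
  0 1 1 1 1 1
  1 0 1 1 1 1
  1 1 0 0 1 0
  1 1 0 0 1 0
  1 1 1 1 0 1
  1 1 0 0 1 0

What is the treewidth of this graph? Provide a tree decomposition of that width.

The largest bag has 4 vertices, giving width 3; this decomposition certifies tw(G) ≤ 3. Conversely, {a, b, d, e} is a clique of size 4, and the vertices of any clique must share a bag in every tree decomposition; so some bag has ≥ 4 vertices and tw(G) ≥ 3. Hence tw(G) = 3 exactly.

Treewidth 3.
One optimal decomposition is:
Bags: B1 = {a, b, d, e}  B2 = {a, b, c, e}  B3 = {a, b, e, f}
Tree: B1–B2, B2–B3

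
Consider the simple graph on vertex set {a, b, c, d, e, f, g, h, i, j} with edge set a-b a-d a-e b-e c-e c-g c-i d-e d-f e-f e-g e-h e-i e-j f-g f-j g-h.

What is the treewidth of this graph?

2

A width-2 tree decomposition is:
Bags: B1 = {e, f, j}  B2 = {e, f, g}  B3 = {d, e, f}  B4 = {a, d, e}  B5 = {a, b, e}  B6 = {c, e, g}  B7 = {c, e, i}  B8 = {e, g, h}
Tree: B1–B2, B2–B3, B3–B4, B4–B5, B2–B6, B6–B7, B6–B8
Each bag holds 3 vertices, so the decomposition has width 2, which upper-bounds the treewidth. Conversely, {e, f, j} is a clique of size 3, and the vertices of any clique must share a bag in every tree decomposition; so some bag has ≥ 3 vertices and tw(G) ≥ 2. The upper and lower bounds meet at 2, so that is the treewidth.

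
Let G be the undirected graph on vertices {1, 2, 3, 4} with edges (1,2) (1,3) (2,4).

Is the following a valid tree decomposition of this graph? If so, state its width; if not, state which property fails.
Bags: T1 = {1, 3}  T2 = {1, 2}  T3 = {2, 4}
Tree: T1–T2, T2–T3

Yes; width 1.

Checking the three conditions: (i) the bags cover all of {1, 2, 3, 4}; (ii) for each edge, some bag contains both endpoints; (iii) the bags containing any fixed vertex form a subtree. All hold, so the decomposition is valid with width 2 − 1 = 1.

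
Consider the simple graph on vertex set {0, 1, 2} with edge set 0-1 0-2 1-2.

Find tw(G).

A width-2 tree decomposition is:
Bags: B1 = {0, 1, 2}
Tree: (single bag)
With just one bag of size 3, the width is 3 − 1 = 2, so tw(G) ≤ 2. Conversely, {0, 1, 2} is a clique of size 3, and the vertices of any clique must share a bag in every tree decomposition; so some bag has ≥ 3 vertices and tw(G) ≥ 2. Therefore the treewidth is 2.

2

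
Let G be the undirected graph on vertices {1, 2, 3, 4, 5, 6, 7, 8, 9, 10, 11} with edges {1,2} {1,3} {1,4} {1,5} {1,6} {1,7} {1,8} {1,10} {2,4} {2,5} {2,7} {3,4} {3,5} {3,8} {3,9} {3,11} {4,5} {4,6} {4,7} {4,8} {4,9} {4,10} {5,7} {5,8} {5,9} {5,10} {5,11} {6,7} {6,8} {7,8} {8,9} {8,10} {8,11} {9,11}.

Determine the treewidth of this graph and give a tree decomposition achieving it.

The largest bag has 5 vertices, giving width 4; this decomposition certifies tw(G) ≤ 4. Conversely, {3, 5, 8, 9, 11} is a clique of size 5, and the vertices of any clique must share a bag in every tree decomposition; so some bag has ≥ 5 vertices and tw(G) ≥ 4. Hence tw(G) = 4 exactly.

Treewidth 4.
Bags: B1 = {1, 3, 4, 5, 8}  B2 = {1, 4, 5, 7, 8}  B3 = {1, 4, 5, 8, 10}  B4 = {3, 4, 5, 8, 9}  B5 = {3, 5, 8, 9, 11}  B6 = {1, 2, 4, 5, 7}  B7 = {1, 4, 6, 7, 8}
Tree: B1–B2, B2–B3, B1–B4, B4–B5, B2–B6, B2–B7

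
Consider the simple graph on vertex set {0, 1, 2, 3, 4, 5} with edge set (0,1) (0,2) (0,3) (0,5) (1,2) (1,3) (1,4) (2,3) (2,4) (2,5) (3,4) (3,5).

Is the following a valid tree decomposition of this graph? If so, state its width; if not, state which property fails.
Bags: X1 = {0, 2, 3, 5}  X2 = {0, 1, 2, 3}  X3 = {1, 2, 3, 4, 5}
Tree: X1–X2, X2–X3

A tree decomposition must satisfy three properties: every vertex lies in some bag; for every edge, both endpoints lie together in some bag; and for every vertex, the bags containing it form a connected subtree. Here bags containing vertex 5 are not connected in the tree, so the decomposition is invalid.

No — bags containing vertex 5 are not connected in the tree.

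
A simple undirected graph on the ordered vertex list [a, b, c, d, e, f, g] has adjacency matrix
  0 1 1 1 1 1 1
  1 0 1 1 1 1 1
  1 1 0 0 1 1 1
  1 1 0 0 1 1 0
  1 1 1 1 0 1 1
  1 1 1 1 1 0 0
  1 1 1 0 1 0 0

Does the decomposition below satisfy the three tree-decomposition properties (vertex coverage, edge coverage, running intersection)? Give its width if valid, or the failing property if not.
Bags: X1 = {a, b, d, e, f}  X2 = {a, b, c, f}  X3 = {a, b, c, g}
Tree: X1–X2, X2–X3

No — edge (e,c) lies in no bag.

A tree decomposition must satisfy three properties: every vertex lies in some bag; for every edge, both endpoints lie together in some bag; and for every vertex, the bags containing it form a connected subtree. Here edge (e,c) lies in no bag, so the decomposition is invalid.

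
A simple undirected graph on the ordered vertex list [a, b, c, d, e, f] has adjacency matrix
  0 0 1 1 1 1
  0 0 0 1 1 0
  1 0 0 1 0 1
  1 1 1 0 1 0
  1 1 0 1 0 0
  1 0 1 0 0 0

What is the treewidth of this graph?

2

A width-2 tree decomposition is:
Bags: B1 = {a, d, e}  B2 = {a, c, d}  B3 = {a, c, f}  B4 = {b, d, e}
Tree: B1–B2, B2–B3, B1–B4
Each bag holds 3 vertices, so the decomposition has width 2, which upper-bounds the treewidth. On the other hand G contains the 3-clique {a, d, e}. A clique must lie in a single bag of any decomposition, so no decomposition can have width below 2. The upper and lower bounds meet at 2, so that is the treewidth.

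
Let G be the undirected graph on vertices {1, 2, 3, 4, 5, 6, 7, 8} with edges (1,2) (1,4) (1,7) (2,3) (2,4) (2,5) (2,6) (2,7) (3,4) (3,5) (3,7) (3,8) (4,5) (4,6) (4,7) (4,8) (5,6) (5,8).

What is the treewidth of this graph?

A width-3 tree decomposition is:
Bags: B1 = {2, 3, 4, 7}  B2 = {2, 3, 4, 5}  B3 = {2, 4, 5, 6}  B4 = {1, 2, 4, 7}  B5 = {3, 4, 5, 8}
Tree: B1–B2, B2–B3, B1–B4, B2–B5
Each bag holds 4 vertices, so the decomposition has width 3, which upper-bounds the treewidth. On the other hand G contains the 4-clique {3, 4, 5, 8}. A clique must lie in a single bag of any decomposition, so no decomposition can have width below 3. Combining the bounds, tw(G) = 3.

3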